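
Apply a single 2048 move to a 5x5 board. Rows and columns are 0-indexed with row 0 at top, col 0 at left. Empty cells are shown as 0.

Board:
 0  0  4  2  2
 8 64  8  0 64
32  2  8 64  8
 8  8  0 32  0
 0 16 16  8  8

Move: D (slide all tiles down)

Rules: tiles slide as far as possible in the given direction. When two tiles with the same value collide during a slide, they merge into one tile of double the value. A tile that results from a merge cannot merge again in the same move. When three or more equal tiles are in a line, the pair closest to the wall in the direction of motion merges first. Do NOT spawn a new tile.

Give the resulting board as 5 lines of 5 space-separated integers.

Slide down:
col 0: [0, 8, 32, 8, 0] -> [0, 0, 8, 32, 8]
col 1: [0, 64, 2, 8, 16] -> [0, 64, 2, 8, 16]
col 2: [4, 8, 8, 0, 16] -> [0, 0, 4, 16, 16]
col 3: [2, 0, 64, 32, 8] -> [0, 2, 64, 32, 8]
col 4: [2, 64, 8, 0, 8] -> [0, 0, 2, 64, 16]

Answer:  0  0  0  0  0
 0 64  0  2  0
 8  2  4 64  2
32  8 16 32 64
 8 16 16  8 16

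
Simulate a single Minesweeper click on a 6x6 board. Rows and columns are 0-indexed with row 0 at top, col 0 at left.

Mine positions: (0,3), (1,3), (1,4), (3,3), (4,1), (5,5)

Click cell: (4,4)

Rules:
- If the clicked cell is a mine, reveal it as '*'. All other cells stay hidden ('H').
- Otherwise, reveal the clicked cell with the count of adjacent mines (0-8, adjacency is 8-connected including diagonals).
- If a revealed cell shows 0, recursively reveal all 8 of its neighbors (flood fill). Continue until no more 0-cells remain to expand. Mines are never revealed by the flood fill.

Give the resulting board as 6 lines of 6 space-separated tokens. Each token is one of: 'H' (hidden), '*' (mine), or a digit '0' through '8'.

H H H H H H
H H H H H H
H H H H H H
H H H H H H
H H H H 2 H
H H H H H H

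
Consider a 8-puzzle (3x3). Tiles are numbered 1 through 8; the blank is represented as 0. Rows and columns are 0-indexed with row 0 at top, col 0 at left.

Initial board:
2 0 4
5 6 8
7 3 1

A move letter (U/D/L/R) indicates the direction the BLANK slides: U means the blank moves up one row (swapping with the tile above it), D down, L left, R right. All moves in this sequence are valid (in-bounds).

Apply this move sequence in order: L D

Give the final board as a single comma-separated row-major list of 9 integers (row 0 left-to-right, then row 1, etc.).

After move 1 (L):
0 2 4
5 6 8
7 3 1

After move 2 (D):
5 2 4
0 6 8
7 3 1

Answer: 5, 2, 4, 0, 6, 8, 7, 3, 1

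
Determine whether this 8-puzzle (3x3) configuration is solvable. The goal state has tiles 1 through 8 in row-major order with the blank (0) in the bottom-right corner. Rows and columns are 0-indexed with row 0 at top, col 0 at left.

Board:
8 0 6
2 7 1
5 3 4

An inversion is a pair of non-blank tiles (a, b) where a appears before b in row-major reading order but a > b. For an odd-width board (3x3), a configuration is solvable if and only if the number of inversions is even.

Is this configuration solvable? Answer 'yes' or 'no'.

Inversions (pairs i<j in row-major order where tile[i] > tile[j] > 0): 19
19 is odd, so the puzzle is not solvable.

Answer: no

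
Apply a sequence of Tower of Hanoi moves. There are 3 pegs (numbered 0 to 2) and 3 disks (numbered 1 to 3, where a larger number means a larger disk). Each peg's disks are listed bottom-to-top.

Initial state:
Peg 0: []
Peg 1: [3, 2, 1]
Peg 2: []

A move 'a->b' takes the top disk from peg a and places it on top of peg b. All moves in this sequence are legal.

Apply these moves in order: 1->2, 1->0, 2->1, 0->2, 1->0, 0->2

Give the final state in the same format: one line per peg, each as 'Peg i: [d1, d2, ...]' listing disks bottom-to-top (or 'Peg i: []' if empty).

After move 1 (1->2):
Peg 0: []
Peg 1: [3, 2]
Peg 2: [1]

After move 2 (1->0):
Peg 0: [2]
Peg 1: [3]
Peg 2: [1]

After move 3 (2->1):
Peg 0: [2]
Peg 1: [3, 1]
Peg 2: []

After move 4 (0->2):
Peg 0: []
Peg 1: [3, 1]
Peg 2: [2]

After move 5 (1->0):
Peg 0: [1]
Peg 1: [3]
Peg 2: [2]

After move 6 (0->2):
Peg 0: []
Peg 1: [3]
Peg 2: [2, 1]

Answer: Peg 0: []
Peg 1: [3]
Peg 2: [2, 1]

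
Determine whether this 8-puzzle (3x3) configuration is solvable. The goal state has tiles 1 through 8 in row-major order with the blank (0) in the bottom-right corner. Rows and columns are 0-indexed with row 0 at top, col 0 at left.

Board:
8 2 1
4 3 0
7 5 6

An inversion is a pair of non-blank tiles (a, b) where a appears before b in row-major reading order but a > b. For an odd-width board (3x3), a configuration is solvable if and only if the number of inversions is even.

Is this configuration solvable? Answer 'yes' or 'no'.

Inversions (pairs i<j in row-major order where tile[i] > tile[j] > 0): 11
11 is odd, so the puzzle is not solvable.

Answer: no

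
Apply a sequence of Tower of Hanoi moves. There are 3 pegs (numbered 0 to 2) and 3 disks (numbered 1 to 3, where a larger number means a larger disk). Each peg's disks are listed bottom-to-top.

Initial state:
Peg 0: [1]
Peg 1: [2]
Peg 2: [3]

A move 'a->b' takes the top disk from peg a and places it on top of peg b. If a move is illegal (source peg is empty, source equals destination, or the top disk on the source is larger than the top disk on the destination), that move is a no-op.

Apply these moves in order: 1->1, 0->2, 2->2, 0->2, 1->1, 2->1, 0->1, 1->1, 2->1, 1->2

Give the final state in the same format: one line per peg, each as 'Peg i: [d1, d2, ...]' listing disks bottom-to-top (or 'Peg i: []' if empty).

After move 1 (1->1):
Peg 0: [1]
Peg 1: [2]
Peg 2: [3]

After move 2 (0->2):
Peg 0: []
Peg 1: [2]
Peg 2: [3, 1]

After move 3 (2->2):
Peg 0: []
Peg 1: [2]
Peg 2: [3, 1]

After move 4 (0->2):
Peg 0: []
Peg 1: [2]
Peg 2: [3, 1]

After move 5 (1->1):
Peg 0: []
Peg 1: [2]
Peg 2: [3, 1]

After move 6 (2->1):
Peg 0: []
Peg 1: [2, 1]
Peg 2: [3]

After move 7 (0->1):
Peg 0: []
Peg 1: [2, 1]
Peg 2: [3]

After move 8 (1->1):
Peg 0: []
Peg 1: [2, 1]
Peg 2: [3]

After move 9 (2->1):
Peg 0: []
Peg 1: [2, 1]
Peg 2: [3]

After move 10 (1->2):
Peg 0: []
Peg 1: [2]
Peg 2: [3, 1]

Answer: Peg 0: []
Peg 1: [2]
Peg 2: [3, 1]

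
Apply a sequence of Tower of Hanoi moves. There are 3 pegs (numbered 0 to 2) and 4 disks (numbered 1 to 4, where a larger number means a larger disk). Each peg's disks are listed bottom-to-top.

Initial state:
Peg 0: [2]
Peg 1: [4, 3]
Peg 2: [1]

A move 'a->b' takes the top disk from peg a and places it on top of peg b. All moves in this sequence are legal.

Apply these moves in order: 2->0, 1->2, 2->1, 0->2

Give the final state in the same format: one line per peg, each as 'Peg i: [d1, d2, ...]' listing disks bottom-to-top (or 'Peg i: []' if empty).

After move 1 (2->0):
Peg 0: [2, 1]
Peg 1: [4, 3]
Peg 2: []

After move 2 (1->2):
Peg 0: [2, 1]
Peg 1: [4]
Peg 2: [3]

After move 3 (2->1):
Peg 0: [2, 1]
Peg 1: [4, 3]
Peg 2: []

After move 4 (0->2):
Peg 0: [2]
Peg 1: [4, 3]
Peg 2: [1]

Answer: Peg 0: [2]
Peg 1: [4, 3]
Peg 2: [1]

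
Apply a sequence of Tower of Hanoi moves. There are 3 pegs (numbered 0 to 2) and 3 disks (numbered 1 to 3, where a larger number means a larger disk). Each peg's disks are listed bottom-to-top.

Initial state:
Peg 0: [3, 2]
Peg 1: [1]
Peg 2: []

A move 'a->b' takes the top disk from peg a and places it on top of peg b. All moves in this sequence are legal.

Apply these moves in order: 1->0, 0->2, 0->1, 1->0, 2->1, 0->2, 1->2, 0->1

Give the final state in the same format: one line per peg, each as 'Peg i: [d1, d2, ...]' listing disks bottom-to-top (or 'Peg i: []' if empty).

After move 1 (1->0):
Peg 0: [3, 2, 1]
Peg 1: []
Peg 2: []

After move 2 (0->2):
Peg 0: [3, 2]
Peg 1: []
Peg 2: [1]

After move 3 (0->1):
Peg 0: [3]
Peg 1: [2]
Peg 2: [1]

After move 4 (1->0):
Peg 0: [3, 2]
Peg 1: []
Peg 2: [1]

After move 5 (2->1):
Peg 0: [3, 2]
Peg 1: [1]
Peg 2: []

After move 6 (0->2):
Peg 0: [3]
Peg 1: [1]
Peg 2: [2]

After move 7 (1->2):
Peg 0: [3]
Peg 1: []
Peg 2: [2, 1]

After move 8 (0->1):
Peg 0: []
Peg 1: [3]
Peg 2: [2, 1]

Answer: Peg 0: []
Peg 1: [3]
Peg 2: [2, 1]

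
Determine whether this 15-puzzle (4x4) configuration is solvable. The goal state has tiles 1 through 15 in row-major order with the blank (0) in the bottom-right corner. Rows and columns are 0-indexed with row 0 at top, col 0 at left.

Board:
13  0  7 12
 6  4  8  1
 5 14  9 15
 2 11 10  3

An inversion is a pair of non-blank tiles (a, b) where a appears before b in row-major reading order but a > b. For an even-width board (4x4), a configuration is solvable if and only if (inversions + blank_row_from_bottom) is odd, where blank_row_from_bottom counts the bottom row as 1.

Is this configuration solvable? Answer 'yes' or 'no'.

Inversions: 56
Blank is in row 0 (0-indexed from top), which is row 4 counting from the bottom (bottom = 1).
56 + 4 = 60, which is even, so the puzzle is not solvable.

Answer: no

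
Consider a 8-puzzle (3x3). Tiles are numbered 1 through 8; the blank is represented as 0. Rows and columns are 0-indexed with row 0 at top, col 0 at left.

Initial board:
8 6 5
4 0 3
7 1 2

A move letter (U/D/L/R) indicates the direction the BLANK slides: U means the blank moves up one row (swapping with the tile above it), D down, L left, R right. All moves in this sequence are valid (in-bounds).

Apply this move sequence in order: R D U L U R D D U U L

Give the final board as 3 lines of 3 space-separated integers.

Answer: 8 0 5
4 6 3
7 1 2

Derivation:
After move 1 (R):
8 6 5
4 3 0
7 1 2

After move 2 (D):
8 6 5
4 3 2
7 1 0

After move 3 (U):
8 6 5
4 3 0
7 1 2

After move 4 (L):
8 6 5
4 0 3
7 1 2

After move 5 (U):
8 0 5
4 6 3
7 1 2

After move 6 (R):
8 5 0
4 6 3
7 1 2

After move 7 (D):
8 5 3
4 6 0
7 1 2

After move 8 (D):
8 5 3
4 6 2
7 1 0

After move 9 (U):
8 5 3
4 6 0
7 1 2

After move 10 (U):
8 5 0
4 6 3
7 1 2

After move 11 (L):
8 0 5
4 6 3
7 1 2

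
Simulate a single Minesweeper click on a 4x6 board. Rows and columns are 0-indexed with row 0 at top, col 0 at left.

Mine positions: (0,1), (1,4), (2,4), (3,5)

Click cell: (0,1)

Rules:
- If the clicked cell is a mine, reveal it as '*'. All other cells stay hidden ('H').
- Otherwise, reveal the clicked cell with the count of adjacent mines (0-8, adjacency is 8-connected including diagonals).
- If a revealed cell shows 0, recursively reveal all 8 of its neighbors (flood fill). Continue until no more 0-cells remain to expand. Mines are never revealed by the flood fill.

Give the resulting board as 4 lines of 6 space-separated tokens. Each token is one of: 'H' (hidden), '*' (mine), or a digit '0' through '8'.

H * H H H H
H H H H H H
H H H H H H
H H H H H H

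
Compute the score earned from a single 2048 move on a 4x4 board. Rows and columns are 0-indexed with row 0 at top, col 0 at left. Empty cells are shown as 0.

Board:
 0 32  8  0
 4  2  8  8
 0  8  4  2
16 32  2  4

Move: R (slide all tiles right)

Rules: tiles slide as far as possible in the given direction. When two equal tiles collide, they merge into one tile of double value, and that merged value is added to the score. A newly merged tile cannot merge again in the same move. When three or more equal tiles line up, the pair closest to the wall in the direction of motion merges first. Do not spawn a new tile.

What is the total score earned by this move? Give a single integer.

Slide right:
row 0: [0, 32, 8, 0] -> [0, 0, 32, 8]  score +0 (running 0)
row 1: [4, 2, 8, 8] -> [0, 4, 2, 16]  score +16 (running 16)
row 2: [0, 8, 4, 2] -> [0, 8, 4, 2]  score +0 (running 16)
row 3: [16, 32, 2, 4] -> [16, 32, 2, 4]  score +0 (running 16)
Board after move:
 0  0 32  8
 0  4  2 16
 0  8  4  2
16 32  2  4

Answer: 16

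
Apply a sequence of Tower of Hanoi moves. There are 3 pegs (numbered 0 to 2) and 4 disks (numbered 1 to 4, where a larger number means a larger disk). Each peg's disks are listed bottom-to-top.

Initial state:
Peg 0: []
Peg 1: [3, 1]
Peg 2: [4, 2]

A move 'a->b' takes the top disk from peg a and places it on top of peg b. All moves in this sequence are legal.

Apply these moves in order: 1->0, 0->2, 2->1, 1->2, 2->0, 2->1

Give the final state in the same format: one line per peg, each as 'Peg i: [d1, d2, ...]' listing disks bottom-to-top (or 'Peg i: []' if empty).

After move 1 (1->0):
Peg 0: [1]
Peg 1: [3]
Peg 2: [4, 2]

After move 2 (0->2):
Peg 0: []
Peg 1: [3]
Peg 2: [4, 2, 1]

After move 3 (2->1):
Peg 0: []
Peg 1: [3, 1]
Peg 2: [4, 2]

After move 4 (1->2):
Peg 0: []
Peg 1: [3]
Peg 2: [4, 2, 1]

After move 5 (2->0):
Peg 0: [1]
Peg 1: [3]
Peg 2: [4, 2]

After move 6 (2->1):
Peg 0: [1]
Peg 1: [3, 2]
Peg 2: [4]

Answer: Peg 0: [1]
Peg 1: [3, 2]
Peg 2: [4]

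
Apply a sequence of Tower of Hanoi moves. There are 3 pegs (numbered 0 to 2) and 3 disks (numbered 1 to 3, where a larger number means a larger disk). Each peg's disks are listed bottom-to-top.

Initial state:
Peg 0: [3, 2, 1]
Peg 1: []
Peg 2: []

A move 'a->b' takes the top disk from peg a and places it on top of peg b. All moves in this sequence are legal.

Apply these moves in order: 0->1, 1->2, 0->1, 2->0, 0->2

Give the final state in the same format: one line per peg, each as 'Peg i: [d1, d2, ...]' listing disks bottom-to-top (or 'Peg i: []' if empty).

Answer: Peg 0: [3]
Peg 1: [2]
Peg 2: [1]

Derivation:
After move 1 (0->1):
Peg 0: [3, 2]
Peg 1: [1]
Peg 2: []

After move 2 (1->2):
Peg 0: [3, 2]
Peg 1: []
Peg 2: [1]

After move 3 (0->1):
Peg 0: [3]
Peg 1: [2]
Peg 2: [1]

After move 4 (2->0):
Peg 0: [3, 1]
Peg 1: [2]
Peg 2: []

After move 5 (0->2):
Peg 0: [3]
Peg 1: [2]
Peg 2: [1]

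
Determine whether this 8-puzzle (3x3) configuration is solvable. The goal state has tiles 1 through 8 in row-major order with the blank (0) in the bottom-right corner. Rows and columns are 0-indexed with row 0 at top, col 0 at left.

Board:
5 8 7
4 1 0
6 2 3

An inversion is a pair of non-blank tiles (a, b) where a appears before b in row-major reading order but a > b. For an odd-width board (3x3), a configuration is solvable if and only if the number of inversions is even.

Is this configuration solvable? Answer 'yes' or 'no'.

Inversions (pairs i<j in row-major order where tile[i] > tile[j] > 0): 20
20 is even, so the puzzle is solvable.

Answer: yes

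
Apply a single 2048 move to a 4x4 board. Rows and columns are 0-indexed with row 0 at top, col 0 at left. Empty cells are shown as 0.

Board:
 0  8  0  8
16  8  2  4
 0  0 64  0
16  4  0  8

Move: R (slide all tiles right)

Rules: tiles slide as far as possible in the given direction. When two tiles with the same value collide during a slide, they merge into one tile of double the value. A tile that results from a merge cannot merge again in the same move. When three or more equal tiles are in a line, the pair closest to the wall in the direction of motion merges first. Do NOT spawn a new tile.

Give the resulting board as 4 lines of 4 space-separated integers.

Slide right:
row 0: [0, 8, 0, 8] -> [0, 0, 0, 16]
row 1: [16, 8, 2, 4] -> [16, 8, 2, 4]
row 2: [0, 0, 64, 0] -> [0, 0, 0, 64]
row 3: [16, 4, 0, 8] -> [0, 16, 4, 8]

Answer:  0  0  0 16
16  8  2  4
 0  0  0 64
 0 16  4  8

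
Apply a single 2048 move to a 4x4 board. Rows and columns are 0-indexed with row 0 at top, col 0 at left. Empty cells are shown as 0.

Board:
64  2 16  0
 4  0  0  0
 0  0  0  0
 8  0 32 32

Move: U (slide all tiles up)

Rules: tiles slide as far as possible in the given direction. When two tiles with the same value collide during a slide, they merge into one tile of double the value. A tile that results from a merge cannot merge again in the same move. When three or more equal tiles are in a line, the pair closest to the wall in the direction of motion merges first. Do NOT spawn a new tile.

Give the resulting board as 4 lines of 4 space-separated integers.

Slide up:
col 0: [64, 4, 0, 8] -> [64, 4, 8, 0]
col 1: [2, 0, 0, 0] -> [2, 0, 0, 0]
col 2: [16, 0, 0, 32] -> [16, 32, 0, 0]
col 3: [0, 0, 0, 32] -> [32, 0, 0, 0]

Answer: 64  2 16 32
 4  0 32  0
 8  0  0  0
 0  0  0  0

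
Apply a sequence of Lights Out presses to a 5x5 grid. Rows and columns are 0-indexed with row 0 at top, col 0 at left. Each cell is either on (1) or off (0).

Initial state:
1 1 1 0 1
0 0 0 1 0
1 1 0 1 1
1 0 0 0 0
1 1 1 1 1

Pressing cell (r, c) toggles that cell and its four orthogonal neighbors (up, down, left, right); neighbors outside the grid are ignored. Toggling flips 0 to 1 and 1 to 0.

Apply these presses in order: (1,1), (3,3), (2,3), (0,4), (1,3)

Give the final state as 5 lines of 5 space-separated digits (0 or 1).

After press 1 at (1,1):
1 0 1 0 1
1 1 1 1 0
1 0 0 1 1
1 0 0 0 0
1 1 1 1 1

After press 2 at (3,3):
1 0 1 0 1
1 1 1 1 0
1 0 0 0 1
1 0 1 1 1
1 1 1 0 1

After press 3 at (2,3):
1 0 1 0 1
1 1 1 0 0
1 0 1 1 0
1 0 1 0 1
1 1 1 0 1

After press 4 at (0,4):
1 0 1 1 0
1 1 1 0 1
1 0 1 1 0
1 0 1 0 1
1 1 1 0 1

After press 5 at (1,3):
1 0 1 0 0
1 1 0 1 0
1 0 1 0 0
1 0 1 0 1
1 1 1 0 1

Answer: 1 0 1 0 0
1 1 0 1 0
1 0 1 0 0
1 0 1 0 1
1 1 1 0 1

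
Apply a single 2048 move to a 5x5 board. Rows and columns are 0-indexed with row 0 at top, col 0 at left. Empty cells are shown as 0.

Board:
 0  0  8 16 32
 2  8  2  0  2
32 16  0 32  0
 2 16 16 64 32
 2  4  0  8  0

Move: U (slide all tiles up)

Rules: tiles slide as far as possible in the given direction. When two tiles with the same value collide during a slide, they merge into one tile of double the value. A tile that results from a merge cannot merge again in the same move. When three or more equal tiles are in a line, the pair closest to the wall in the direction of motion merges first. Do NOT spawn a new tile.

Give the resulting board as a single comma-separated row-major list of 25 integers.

Answer: 2, 8, 8, 16, 32, 32, 32, 2, 32, 2, 4, 4, 16, 64, 32, 0, 0, 0, 8, 0, 0, 0, 0, 0, 0

Derivation:
Slide up:
col 0: [0, 2, 32, 2, 2] -> [2, 32, 4, 0, 0]
col 1: [0, 8, 16, 16, 4] -> [8, 32, 4, 0, 0]
col 2: [8, 2, 0, 16, 0] -> [8, 2, 16, 0, 0]
col 3: [16, 0, 32, 64, 8] -> [16, 32, 64, 8, 0]
col 4: [32, 2, 0, 32, 0] -> [32, 2, 32, 0, 0]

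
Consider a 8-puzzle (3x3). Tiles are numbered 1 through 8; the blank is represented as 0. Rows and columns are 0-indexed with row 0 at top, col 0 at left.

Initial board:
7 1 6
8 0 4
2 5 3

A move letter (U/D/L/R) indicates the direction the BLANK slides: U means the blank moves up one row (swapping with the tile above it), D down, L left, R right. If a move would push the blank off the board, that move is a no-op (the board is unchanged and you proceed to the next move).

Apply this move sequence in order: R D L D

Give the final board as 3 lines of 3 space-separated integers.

Answer: 7 1 6
8 4 3
2 0 5

Derivation:
After move 1 (R):
7 1 6
8 4 0
2 5 3

After move 2 (D):
7 1 6
8 4 3
2 5 0

After move 3 (L):
7 1 6
8 4 3
2 0 5

After move 4 (D):
7 1 6
8 4 3
2 0 5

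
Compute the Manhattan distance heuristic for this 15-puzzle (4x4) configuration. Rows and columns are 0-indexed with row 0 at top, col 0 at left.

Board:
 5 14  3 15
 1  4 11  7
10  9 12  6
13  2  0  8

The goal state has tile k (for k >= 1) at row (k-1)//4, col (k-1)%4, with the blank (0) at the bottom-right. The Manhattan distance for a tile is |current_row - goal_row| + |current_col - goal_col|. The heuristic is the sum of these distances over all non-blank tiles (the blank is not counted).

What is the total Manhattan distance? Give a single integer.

Tile 5: (0,0)->(1,0) = 1
Tile 14: (0,1)->(3,1) = 3
Tile 3: (0,2)->(0,2) = 0
Tile 15: (0,3)->(3,2) = 4
Tile 1: (1,0)->(0,0) = 1
Tile 4: (1,1)->(0,3) = 3
Tile 11: (1,2)->(2,2) = 1
Tile 7: (1,3)->(1,2) = 1
Tile 10: (2,0)->(2,1) = 1
Tile 9: (2,1)->(2,0) = 1
Tile 12: (2,2)->(2,3) = 1
Tile 6: (2,3)->(1,1) = 3
Tile 13: (3,0)->(3,0) = 0
Tile 2: (3,1)->(0,1) = 3
Tile 8: (3,3)->(1,3) = 2
Sum: 1 + 3 + 0 + 4 + 1 + 3 + 1 + 1 + 1 + 1 + 1 + 3 + 0 + 3 + 2 = 25

Answer: 25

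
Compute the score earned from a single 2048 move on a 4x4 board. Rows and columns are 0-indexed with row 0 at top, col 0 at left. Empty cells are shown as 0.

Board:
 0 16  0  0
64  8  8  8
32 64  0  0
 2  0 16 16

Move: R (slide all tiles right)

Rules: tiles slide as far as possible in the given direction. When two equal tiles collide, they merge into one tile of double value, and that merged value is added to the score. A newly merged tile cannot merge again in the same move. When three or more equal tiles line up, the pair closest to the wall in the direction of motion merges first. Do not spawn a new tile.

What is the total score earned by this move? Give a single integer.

Slide right:
row 0: [0, 16, 0, 0] -> [0, 0, 0, 16]  score +0 (running 0)
row 1: [64, 8, 8, 8] -> [0, 64, 8, 16]  score +16 (running 16)
row 2: [32, 64, 0, 0] -> [0, 0, 32, 64]  score +0 (running 16)
row 3: [2, 0, 16, 16] -> [0, 0, 2, 32]  score +32 (running 48)
Board after move:
 0  0  0 16
 0 64  8 16
 0  0 32 64
 0  0  2 32

Answer: 48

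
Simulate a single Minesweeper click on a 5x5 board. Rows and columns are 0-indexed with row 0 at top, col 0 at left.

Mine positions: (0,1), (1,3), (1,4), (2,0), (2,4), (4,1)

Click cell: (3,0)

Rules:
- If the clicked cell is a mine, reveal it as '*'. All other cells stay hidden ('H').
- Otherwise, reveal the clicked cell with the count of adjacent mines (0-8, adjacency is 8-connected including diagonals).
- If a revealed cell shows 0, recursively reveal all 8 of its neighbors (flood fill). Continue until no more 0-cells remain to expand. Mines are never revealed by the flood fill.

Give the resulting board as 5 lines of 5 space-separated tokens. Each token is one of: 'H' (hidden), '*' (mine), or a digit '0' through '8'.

H H H H H
H H H H H
H H H H H
2 H H H H
H H H H H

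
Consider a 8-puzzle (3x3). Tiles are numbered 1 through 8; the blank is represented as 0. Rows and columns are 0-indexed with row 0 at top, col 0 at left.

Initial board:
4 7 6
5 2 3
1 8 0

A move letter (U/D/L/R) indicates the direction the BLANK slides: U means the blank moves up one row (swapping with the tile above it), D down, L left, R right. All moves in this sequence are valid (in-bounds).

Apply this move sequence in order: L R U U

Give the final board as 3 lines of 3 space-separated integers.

After move 1 (L):
4 7 6
5 2 3
1 0 8

After move 2 (R):
4 7 6
5 2 3
1 8 0

After move 3 (U):
4 7 6
5 2 0
1 8 3

After move 4 (U):
4 7 0
5 2 6
1 8 3

Answer: 4 7 0
5 2 6
1 8 3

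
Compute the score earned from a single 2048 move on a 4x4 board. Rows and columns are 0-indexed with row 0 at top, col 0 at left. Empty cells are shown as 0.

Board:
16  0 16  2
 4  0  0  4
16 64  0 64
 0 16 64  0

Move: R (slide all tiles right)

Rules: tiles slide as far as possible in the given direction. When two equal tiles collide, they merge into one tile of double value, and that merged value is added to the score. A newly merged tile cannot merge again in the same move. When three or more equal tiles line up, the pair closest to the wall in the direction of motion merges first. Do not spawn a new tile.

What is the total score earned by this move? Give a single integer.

Answer: 168

Derivation:
Slide right:
row 0: [16, 0, 16, 2] -> [0, 0, 32, 2]  score +32 (running 32)
row 1: [4, 0, 0, 4] -> [0, 0, 0, 8]  score +8 (running 40)
row 2: [16, 64, 0, 64] -> [0, 0, 16, 128]  score +128 (running 168)
row 3: [0, 16, 64, 0] -> [0, 0, 16, 64]  score +0 (running 168)
Board after move:
  0   0  32   2
  0   0   0   8
  0   0  16 128
  0   0  16  64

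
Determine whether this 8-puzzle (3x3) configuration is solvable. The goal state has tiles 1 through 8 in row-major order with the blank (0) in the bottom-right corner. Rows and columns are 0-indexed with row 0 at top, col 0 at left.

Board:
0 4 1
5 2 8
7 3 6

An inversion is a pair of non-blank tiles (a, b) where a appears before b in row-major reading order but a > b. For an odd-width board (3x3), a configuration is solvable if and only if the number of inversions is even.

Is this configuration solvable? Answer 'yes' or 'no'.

Inversions (pairs i<j in row-major order where tile[i] > tile[j] > 0): 10
10 is even, so the puzzle is solvable.

Answer: yes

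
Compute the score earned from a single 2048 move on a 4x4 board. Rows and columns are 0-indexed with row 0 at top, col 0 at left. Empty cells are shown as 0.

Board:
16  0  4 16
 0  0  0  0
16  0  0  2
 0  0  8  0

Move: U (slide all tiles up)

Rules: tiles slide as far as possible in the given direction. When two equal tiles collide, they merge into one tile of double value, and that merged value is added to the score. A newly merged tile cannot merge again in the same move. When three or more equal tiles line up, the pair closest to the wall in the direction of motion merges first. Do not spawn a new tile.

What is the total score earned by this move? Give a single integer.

Answer: 32

Derivation:
Slide up:
col 0: [16, 0, 16, 0] -> [32, 0, 0, 0]  score +32 (running 32)
col 1: [0, 0, 0, 0] -> [0, 0, 0, 0]  score +0 (running 32)
col 2: [4, 0, 0, 8] -> [4, 8, 0, 0]  score +0 (running 32)
col 3: [16, 0, 2, 0] -> [16, 2, 0, 0]  score +0 (running 32)
Board after move:
32  0  4 16
 0  0  8  2
 0  0  0  0
 0  0  0  0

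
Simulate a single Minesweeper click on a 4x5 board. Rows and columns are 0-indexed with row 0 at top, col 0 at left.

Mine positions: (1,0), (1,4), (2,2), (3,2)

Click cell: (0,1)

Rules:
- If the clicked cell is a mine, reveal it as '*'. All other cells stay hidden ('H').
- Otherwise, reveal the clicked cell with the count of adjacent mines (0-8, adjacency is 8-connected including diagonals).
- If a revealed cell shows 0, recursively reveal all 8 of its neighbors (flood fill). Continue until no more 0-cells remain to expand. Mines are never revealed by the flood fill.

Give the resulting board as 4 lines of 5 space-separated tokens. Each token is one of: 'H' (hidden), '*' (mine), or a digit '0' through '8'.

H 1 H H H
H H H H H
H H H H H
H H H H H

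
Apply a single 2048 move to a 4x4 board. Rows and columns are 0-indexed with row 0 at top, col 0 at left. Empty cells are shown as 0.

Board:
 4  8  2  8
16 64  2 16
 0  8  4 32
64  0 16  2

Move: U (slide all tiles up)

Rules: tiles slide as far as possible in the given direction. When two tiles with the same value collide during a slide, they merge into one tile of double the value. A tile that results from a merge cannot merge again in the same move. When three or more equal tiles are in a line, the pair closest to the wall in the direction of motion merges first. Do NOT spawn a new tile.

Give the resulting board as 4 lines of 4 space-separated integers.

Answer:  4  8  4  8
16 64  4 16
64  8 16 32
 0  0  0  2

Derivation:
Slide up:
col 0: [4, 16, 0, 64] -> [4, 16, 64, 0]
col 1: [8, 64, 8, 0] -> [8, 64, 8, 0]
col 2: [2, 2, 4, 16] -> [4, 4, 16, 0]
col 3: [8, 16, 32, 2] -> [8, 16, 32, 2]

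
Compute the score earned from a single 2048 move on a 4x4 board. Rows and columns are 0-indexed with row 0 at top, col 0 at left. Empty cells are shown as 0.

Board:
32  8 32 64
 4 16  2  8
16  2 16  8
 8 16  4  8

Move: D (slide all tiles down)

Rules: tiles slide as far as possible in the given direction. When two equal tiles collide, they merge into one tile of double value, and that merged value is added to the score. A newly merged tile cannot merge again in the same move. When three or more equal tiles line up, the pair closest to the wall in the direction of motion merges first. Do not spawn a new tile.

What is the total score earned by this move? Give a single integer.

Answer: 16

Derivation:
Slide down:
col 0: [32, 4, 16, 8] -> [32, 4, 16, 8]  score +0 (running 0)
col 1: [8, 16, 2, 16] -> [8, 16, 2, 16]  score +0 (running 0)
col 2: [32, 2, 16, 4] -> [32, 2, 16, 4]  score +0 (running 0)
col 3: [64, 8, 8, 8] -> [0, 64, 8, 16]  score +16 (running 16)
Board after move:
32  8 32  0
 4 16  2 64
16  2 16  8
 8 16  4 16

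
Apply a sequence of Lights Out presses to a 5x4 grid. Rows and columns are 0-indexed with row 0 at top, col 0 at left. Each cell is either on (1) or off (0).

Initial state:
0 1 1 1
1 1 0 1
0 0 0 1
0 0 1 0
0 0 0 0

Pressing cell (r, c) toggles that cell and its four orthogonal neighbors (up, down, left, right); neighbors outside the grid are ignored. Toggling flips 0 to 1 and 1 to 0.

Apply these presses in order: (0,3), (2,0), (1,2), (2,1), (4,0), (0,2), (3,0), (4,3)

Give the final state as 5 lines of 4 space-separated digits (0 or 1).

Answer: 0 0 0 1
0 1 0 1
1 0 0 1
1 0 1 1
0 1 1 1

Derivation:
After press 1 at (0,3):
0 1 0 0
1 1 0 0
0 0 0 1
0 0 1 0
0 0 0 0

After press 2 at (2,0):
0 1 0 0
0 1 0 0
1 1 0 1
1 0 1 0
0 0 0 0

After press 3 at (1,2):
0 1 1 0
0 0 1 1
1 1 1 1
1 0 1 0
0 0 0 0

After press 4 at (2,1):
0 1 1 0
0 1 1 1
0 0 0 1
1 1 1 0
0 0 0 0

After press 5 at (4,0):
0 1 1 0
0 1 1 1
0 0 0 1
0 1 1 0
1 1 0 0

After press 6 at (0,2):
0 0 0 1
0 1 0 1
0 0 0 1
0 1 1 0
1 1 0 0

After press 7 at (3,0):
0 0 0 1
0 1 0 1
1 0 0 1
1 0 1 0
0 1 0 0

After press 8 at (4,3):
0 0 0 1
0 1 0 1
1 0 0 1
1 0 1 1
0 1 1 1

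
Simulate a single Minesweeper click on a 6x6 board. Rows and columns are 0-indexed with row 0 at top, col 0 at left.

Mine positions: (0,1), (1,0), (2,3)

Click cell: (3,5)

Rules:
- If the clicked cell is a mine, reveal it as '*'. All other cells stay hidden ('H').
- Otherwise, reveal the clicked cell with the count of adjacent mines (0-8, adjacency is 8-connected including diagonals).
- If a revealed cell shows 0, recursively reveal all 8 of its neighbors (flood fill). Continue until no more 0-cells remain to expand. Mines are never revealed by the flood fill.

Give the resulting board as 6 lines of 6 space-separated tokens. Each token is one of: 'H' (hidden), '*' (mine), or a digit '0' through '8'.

H H 1 0 0 0
H H 2 1 1 0
1 1 1 H 1 0
0 0 1 1 1 0
0 0 0 0 0 0
0 0 0 0 0 0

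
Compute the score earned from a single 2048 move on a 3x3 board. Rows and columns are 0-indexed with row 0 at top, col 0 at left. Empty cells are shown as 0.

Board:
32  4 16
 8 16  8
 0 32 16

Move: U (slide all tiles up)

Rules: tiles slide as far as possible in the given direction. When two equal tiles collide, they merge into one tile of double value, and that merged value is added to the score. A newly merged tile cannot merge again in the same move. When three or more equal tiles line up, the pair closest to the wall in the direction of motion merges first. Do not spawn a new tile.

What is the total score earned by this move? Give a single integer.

Slide up:
col 0: [32, 8, 0] -> [32, 8, 0]  score +0 (running 0)
col 1: [4, 16, 32] -> [4, 16, 32]  score +0 (running 0)
col 2: [16, 8, 16] -> [16, 8, 16]  score +0 (running 0)
Board after move:
32  4 16
 8 16  8
 0 32 16

Answer: 0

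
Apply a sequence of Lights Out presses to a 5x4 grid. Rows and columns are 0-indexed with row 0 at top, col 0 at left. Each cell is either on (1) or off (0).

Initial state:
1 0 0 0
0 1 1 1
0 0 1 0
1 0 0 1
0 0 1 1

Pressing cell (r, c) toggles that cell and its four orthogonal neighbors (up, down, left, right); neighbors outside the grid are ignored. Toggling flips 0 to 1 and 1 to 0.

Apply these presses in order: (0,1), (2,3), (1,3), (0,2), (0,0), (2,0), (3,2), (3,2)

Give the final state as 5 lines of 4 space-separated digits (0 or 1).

After press 1 at (0,1):
0 1 1 0
0 0 1 1
0 0 1 0
1 0 0 1
0 0 1 1

After press 2 at (2,3):
0 1 1 0
0 0 1 0
0 0 0 1
1 0 0 0
0 0 1 1

After press 3 at (1,3):
0 1 1 1
0 0 0 1
0 0 0 0
1 0 0 0
0 0 1 1

After press 4 at (0,2):
0 0 0 0
0 0 1 1
0 0 0 0
1 0 0 0
0 0 1 1

After press 5 at (0,0):
1 1 0 0
1 0 1 1
0 0 0 0
1 0 0 0
0 0 1 1

After press 6 at (2,0):
1 1 0 0
0 0 1 1
1 1 0 0
0 0 0 0
0 0 1 1

After press 7 at (3,2):
1 1 0 0
0 0 1 1
1 1 1 0
0 1 1 1
0 0 0 1

After press 8 at (3,2):
1 1 0 0
0 0 1 1
1 1 0 0
0 0 0 0
0 0 1 1

Answer: 1 1 0 0
0 0 1 1
1 1 0 0
0 0 0 0
0 0 1 1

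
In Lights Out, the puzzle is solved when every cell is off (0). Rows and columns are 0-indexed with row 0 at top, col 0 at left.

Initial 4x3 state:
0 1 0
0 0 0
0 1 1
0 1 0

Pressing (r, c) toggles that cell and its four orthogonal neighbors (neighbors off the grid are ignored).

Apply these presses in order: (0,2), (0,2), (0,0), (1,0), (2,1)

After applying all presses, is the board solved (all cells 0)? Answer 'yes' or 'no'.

After press 1 at (0,2):
0 0 1
0 0 1
0 1 1
0 1 0

After press 2 at (0,2):
0 1 0
0 0 0
0 1 1
0 1 0

After press 3 at (0,0):
1 0 0
1 0 0
0 1 1
0 1 0

After press 4 at (1,0):
0 0 0
0 1 0
1 1 1
0 1 0

After press 5 at (2,1):
0 0 0
0 0 0
0 0 0
0 0 0

Lights still on: 0

Answer: yes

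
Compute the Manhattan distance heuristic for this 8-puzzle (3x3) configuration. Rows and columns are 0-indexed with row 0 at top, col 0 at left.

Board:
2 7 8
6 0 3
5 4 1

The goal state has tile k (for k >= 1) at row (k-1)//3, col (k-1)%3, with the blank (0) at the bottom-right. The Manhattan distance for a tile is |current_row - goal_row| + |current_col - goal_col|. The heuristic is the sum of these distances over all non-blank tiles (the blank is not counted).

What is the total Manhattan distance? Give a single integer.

Tile 2: at (0,0), goal (0,1), distance |0-0|+|0-1| = 1
Tile 7: at (0,1), goal (2,0), distance |0-2|+|1-0| = 3
Tile 8: at (0,2), goal (2,1), distance |0-2|+|2-1| = 3
Tile 6: at (1,0), goal (1,2), distance |1-1|+|0-2| = 2
Tile 3: at (1,2), goal (0,2), distance |1-0|+|2-2| = 1
Tile 5: at (2,0), goal (1,1), distance |2-1|+|0-1| = 2
Tile 4: at (2,1), goal (1,0), distance |2-1|+|1-0| = 2
Tile 1: at (2,2), goal (0,0), distance |2-0|+|2-0| = 4
Sum: 1 + 3 + 3 + 2 + 1 + 2 + 2 + 4 = 18

Answer: 18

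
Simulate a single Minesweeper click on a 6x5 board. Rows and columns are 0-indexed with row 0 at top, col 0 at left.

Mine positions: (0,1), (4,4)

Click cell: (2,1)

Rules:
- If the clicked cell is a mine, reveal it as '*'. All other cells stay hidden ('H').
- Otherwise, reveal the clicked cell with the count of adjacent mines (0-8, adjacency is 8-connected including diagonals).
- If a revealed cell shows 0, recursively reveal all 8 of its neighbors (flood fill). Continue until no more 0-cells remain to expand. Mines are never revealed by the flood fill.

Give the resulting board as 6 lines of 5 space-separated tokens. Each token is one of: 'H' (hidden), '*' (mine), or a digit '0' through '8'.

H H 1 0 0
1 1 1 0 0
0 0 0 0 0
0 0 0 1 1
0 0 0 1 H
0 0 0 1 H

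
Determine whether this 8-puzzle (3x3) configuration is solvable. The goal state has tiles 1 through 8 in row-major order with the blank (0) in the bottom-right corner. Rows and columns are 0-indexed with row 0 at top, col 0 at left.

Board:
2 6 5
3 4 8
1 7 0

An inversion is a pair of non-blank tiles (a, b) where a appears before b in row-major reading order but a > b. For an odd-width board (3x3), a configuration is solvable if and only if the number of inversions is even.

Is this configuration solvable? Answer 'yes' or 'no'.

Answer: yes

Derivation:
Inversions (pairs i<j in row-major order where tile[i] > tile[j] > 0): 12
12 is even, so the puzzle is solvable.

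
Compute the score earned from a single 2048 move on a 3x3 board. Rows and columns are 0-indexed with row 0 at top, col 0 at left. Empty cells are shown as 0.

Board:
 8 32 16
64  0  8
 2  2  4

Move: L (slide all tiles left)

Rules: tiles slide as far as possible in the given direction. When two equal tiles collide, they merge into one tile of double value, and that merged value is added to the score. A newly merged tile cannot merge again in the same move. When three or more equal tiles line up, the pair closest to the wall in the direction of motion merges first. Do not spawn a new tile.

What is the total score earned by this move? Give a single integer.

Slide left:
row 0: [8, 32, 16] -> [8, 32, 16]  score +0 (running 0)
row 1: [64, 0, 8] -> [64, 8, 0]  score +0 (running 0)
row 2: [2, 2, 4] -> [4, 4, 0]  score +4 (running 4)
Board after move:
 8 32 16
64  8  0
 4  4  0

Answer: 4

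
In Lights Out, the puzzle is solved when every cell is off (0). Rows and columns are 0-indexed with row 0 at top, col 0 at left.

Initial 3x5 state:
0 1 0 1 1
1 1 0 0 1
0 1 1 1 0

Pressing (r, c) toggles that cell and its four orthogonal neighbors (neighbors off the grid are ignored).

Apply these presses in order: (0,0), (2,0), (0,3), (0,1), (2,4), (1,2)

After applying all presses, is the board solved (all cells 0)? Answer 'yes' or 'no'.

After press 1 at (0,0):
1 0 0 1 1
0 1 0 0 1
0 1 1 1 0

After press 2 at (2,0):
1 0 0 1 1
1 1 0 0 1
1 0 1 1 0

After press 3 at (0,3):
1 0 1 0 0
1 1 0 1 1
1 0 1 1 0

After press 4 at (0,1):
0 1 0 0 0
1 0 0 1 1
1 0 1 1 0

After press 5 at (2,4):
0 1 0 0 0
1 0 0 1 0
1 0 1 0 1

After press 6 at (1,2):
0 1 1 0 0
1 1 1 0 0
1 0 0 0 1

Lights still on: 7

Answer: no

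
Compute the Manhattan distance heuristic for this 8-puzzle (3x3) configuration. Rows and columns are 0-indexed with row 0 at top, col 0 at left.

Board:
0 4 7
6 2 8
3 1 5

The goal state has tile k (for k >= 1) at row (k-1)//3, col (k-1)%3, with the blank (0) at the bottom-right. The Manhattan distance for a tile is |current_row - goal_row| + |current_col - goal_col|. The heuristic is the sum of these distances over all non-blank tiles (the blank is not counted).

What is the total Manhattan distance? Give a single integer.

Tile 4: (0,1)->(1,0) = 2
Tile 7: (0,2)->(2,0) = 4
Tile 6: (1,0)->(1,2) = 2
Tile 2: (1,1)->(0,1) = 1
Tile 8: (1,2)->(2,1) = 2
Tile 3: (2,0)->(0,2) = 4
Tile 1: (2,1)->(0,0) = 3
Tile 5: (2,2)->(1,1) = 2
Sum: 2 + 4 + 2 + 1 + 2 + 4 + 3 + 2 = 20

Answer: 20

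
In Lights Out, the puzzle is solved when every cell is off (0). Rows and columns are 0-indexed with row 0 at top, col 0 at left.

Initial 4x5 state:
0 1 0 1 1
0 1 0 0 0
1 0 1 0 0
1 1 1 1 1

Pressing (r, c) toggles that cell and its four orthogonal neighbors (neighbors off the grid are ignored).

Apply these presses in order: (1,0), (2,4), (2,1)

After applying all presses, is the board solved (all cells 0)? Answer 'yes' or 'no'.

Answer: no

Derivation:
After press 1 at (1,0):
1 1 0 1 1
1 0 0 0 0
0 0 1 0 0
1 1 1 1 1

After press 2 at (2,4):
1 1 0 1 1
1 0 0 0 1
0 0 1 1 1
1 1 1 1 0

After press 3 at (2,1):
1 1 0 1 1
1 1 0 0 1
1 1 0 1 1
1 0 1 1 0

Lights still on: 14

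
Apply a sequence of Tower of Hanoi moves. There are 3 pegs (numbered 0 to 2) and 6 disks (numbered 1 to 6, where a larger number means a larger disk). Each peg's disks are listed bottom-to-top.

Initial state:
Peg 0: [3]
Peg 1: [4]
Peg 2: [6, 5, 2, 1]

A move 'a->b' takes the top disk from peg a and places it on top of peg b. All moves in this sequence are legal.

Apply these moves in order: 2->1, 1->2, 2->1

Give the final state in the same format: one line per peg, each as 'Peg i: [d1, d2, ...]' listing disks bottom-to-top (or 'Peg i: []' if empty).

Answer: Peg 0: [3]
Peg 1: [4, 1]
Peg 2: [6, 5, 2]

Derivation:
After move 1 (2->1):
Peg 0: [3]
Peg 1: [4, 1]
Peg 2: [6, 5, 2]

After move 2 (1->2):
Peg 0: [3]
Peg 1: [4]
Peg 2: [6, 5, 2, 1]

After move 3 (2->1):
Peg 0: [3]
Peg 1: [4, 1]
Peg 2: [6, 5, 2]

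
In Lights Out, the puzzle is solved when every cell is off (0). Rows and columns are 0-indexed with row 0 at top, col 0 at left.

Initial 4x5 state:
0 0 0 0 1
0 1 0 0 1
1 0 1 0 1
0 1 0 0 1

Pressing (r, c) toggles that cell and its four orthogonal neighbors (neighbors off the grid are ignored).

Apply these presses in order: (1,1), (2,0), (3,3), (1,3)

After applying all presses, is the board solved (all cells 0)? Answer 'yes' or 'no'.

After press 1 at (1,1):
0 1 0 0 1
1 0 1 0 1
1 1 1 0 1
0 1 0 0 1

After press 2 at (2,0):
0 1 0 0 1
0 0 1 0 1
0 0 1 0 1
1 1 0 0 1

After press 3 at (3,3):
0 1 0 0 1
0 0 1 0 1
0 0 1 1 1
1 1 1 1 0

After press 4 at (1,3):
0 1 0 1 1
0 0 0 1 0
0 0 1 0 1
1 1 1 1 0

Lights still on: 10

Answer: no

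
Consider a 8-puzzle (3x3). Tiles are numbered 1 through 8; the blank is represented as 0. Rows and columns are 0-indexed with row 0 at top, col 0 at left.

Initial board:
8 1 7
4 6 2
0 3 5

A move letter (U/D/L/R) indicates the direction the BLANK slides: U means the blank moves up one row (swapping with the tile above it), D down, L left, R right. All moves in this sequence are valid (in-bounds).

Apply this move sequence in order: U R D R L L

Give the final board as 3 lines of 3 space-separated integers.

Answer: 8 1 7
6 3 2
0 4 5

Derivation:
After move 1 (U):
8 1 7
0 6 2
4 3 5

After move 2 (R):
8 1 7
6 0 2
4 3 5

After move 3 (D):
8 1 7
6 3 2
4 0 5

After move 4 (R):
8 1 7
6 3 2
4 5 0

After move 5 (L):
8 1 7
6 3 2
4 0 5

After move 6 (L):
8 1 7
6 3 2
0 4 5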